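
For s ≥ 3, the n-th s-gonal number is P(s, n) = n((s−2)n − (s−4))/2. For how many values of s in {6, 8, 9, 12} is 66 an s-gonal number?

s = 6: P(6, 6) = 66. ✓
s = 8: P(8, 5) = 65 and P(8, 6) = 96; 66 is not s-gonal.
s = 9: P(9, 4) = 46 and P(9, 5) = 75; 66 is not s-gonal.
s = 12: P(12, 4) = 64 and P(12, 5) = 105; 66 is not s-gonal.
Hits: s ∈ {6} → 1.

1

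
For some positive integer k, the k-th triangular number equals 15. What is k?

5

Set n(n+1)/2 = 15, giving n² + n − 30 = 0.
The discriminant is 1 + 8·15 = 121, and √121 = 11.
So n = (-1 + 11) / 2 = 10/2 = 5.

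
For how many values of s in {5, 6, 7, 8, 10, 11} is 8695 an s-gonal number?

s = 5: P(5, 76) = 8626 and P(5, 77) = 8855; 8695 is not s-gonal.
s = 6: P(6, 66) = 8646 and P(6, 67) = 8911; 8695 is not s-gonal.
s = 7: P(7, 59) = 8614 and P(7, 60) = 8910; 8695 is not s-gonal.
s = 8: P(8, 54) = 8640 and P(8, 55) = 8965; 8695 is not s-gonal.
s = 10: P(10, 47) = 8695. ✓
s = 11: P(11, 44) = 8558 and P(11, 45) = 8955; 8695 is not s-gonal.
Hits: s ∈ {10} → 1.

1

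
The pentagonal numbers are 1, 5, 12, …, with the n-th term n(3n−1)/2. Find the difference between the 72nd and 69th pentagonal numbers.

72·(3·72 − 1)/2 = 7740 and 69·(3·69 − 1)/2 = 7107.
Difference: 7740 − 7107 = 633.

633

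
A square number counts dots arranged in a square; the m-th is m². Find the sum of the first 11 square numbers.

506

Σ_{i=1}^{11} i² = 11·12·23/6 = 506.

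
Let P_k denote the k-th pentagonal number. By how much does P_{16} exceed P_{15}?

Consecutive pentagonal numbers differ by 3n − 2: here 3·16 − 2 = 46.

46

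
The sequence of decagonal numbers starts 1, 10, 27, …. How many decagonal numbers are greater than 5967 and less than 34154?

The n-th decagonal number is n(4n−3).
Smallest index with value > 5967: n = 40 (giving 6280).
Largest index with value < 34154: n = 92 (giving 33580).
Indices 40 through 92: 53 terms.

53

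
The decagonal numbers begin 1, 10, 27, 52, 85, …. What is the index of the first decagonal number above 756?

15

Solve n(4n−3) > 756 for integer n.
The largest n with value ≤ 756 is 14 (since 742 ≤ 756 < 855), so the first above is n = 15, value 855.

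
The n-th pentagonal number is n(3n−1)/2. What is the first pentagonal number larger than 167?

Solve n(3n−1)/2 > 167 for integer n.
The largest n with value ≤ 167 is 10 (since 145 ≤ 167 < 176), so the first above is n = 11, value 176.

176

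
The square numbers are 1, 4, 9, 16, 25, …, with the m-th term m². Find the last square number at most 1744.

1681

Solve n² ≤ 1744 for integer n.
n = 41 gives 1681 ≤ 1744, while n = 42 gives 1764 > 1744; so the answer is 1681.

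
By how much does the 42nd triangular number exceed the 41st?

Consecutive triangular numbers differ by n: T_{42} − T_{41} = 42.

42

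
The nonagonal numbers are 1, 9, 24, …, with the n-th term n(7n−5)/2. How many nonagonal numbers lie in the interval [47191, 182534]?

The n-th nonagonal number is n(7n−5)/2.
Smallest index with value ≥ 47191: n = 117 (giving 47619).
Largest index with value ≤ 182534: n = 228 (giving 181374).
Indices 117 through 228: 112 terms.

112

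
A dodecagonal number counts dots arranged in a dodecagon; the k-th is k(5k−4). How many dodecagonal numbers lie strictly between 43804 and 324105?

160

The n-th dodecagonal number is n(5n−4).
Smallest index with value > 43804: n = 95 (giving 44745).
Largest index with value < 324105: n = 254 (giving 321564).
Indices 95 through 254: 160 terms.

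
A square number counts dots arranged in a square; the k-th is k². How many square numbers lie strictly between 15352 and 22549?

27

The n-th square number is n².
Smallest index with value > 15352: n = 124 (giving 15376).
Largest index with value < 22549: n = 150 (giving 22500).
Indices 124 through 150: 27 terms.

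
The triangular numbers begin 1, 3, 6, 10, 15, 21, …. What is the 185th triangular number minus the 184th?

185

Consecutive triangular numbers differ by n: T_{185} − T_{184} = 185.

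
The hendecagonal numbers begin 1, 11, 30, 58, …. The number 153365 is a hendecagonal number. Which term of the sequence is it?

Set n(9n−7)/2 = 153365, giving 9n² − 7n − 306730 = 0.
The discriminant is 49 + 72·153365 = 11042329, and √11042329 = 3323.
So n = (7 + 3323) / 18 = 3330/18 = 185.
Check: 185·(9·185 − 7)/2 = 153365. ✓

185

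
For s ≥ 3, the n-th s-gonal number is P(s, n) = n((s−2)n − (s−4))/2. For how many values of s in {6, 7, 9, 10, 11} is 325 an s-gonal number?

s = 6: P(6, 13) = 325. ✓
s = 7: P(7, 11) = 286 and P(7, 12) = 342; 325 is not s-gonal.
s = 9: P(9, 10) = 325. ✓
s = 10: P(10, 9) = 297 and P(10, 10) = 370; 325 is not s-gonal.
s = 11: P(11, 8) = 260 and P(11, 9) = 333; 325 is not s-gonal.
Hits: s ∈ {6, 9} → 2.

2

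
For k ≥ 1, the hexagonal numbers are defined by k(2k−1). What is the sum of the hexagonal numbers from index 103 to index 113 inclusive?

Σ i(2i−1) = 2Σi² − Σi over i = 103..113.
Σi = 6441 − 5253 = 1188 and Σi² = 487369 − 358955 = 128414.
2·128414 − 1·1188 = 255640.

255640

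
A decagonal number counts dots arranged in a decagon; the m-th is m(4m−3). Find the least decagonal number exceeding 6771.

Solve n(4n−3) > 6771 for integer n.
The largest n with value ≤ 6771 is 41 (since 6601 ≤ 6771 < 6930), so the first above is n = 42, value 6930.

6930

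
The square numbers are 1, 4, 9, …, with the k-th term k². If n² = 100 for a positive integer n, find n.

10

We need n² = 100, so n = √100 = 10.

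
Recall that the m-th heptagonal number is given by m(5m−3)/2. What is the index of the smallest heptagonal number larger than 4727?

44

Solve n(5n−3)/2 > 4727 for integer n.
The largest n with value ≤ 4727 is 43 (since 4558 ≤ 4727 < 4774), so the first above is n = 44, value 4774.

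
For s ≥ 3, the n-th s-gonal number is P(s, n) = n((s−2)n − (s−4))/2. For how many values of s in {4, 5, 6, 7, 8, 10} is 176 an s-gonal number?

s = 4: P(4, 13) = 169 and P(4, 14) = 196; 176 is not s-gonal.
s = 5: P(5, 11) = 176. ✓
s = 6: P(6, 9) = 153 and P(6, 10) = 190; 176 is not s-gonal.
s = 7: P(7, 8) = 148 and P(7, 9) = 189; 176 is not s-gonal.
s = 8: P(8, 8) = 176. ✓
s = 10: P(10, 7) = 175 and P(10, 8) = 232; 176 is not s-gonal.
Hits: s ∈ {5, 8} → 2.

2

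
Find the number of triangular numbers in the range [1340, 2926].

The n-th triangular number is n(n+1)/2.
Smallest index with value ≥ 1340: n = 52 (giving 1378).
Largest index with value ≤ 2926: n = 76 (giving 2926).
Indices 52 through 76: 25 terms.

25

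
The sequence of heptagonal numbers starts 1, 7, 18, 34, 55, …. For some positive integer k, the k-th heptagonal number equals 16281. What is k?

81

Set n(5n−3)/2 = 16281, giving 5n² − 3n − 32562 = 0.
So n = (3 + 807) / 10 = 810/10 = 81.
Check: 81·(5·81 − 3)/2 = 16281. ✓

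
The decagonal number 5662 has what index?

Set n(4n−3) = 5662, giving 4n² − 3n − 5662 = 0.
The discriminant is 9 + 16·5662 = 90601, and √90601 = 301.
So n = (3 + 301) / 8 = 304/8 = 38.
Check: 38·(4·38 − 3) = 5662. ✓

38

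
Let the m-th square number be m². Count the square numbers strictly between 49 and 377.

The n-th square number is n².
Smallest index with value > 49: n = 8 (giving 64).
Largest index with value < 377: n = 19 (giving 361).
Indices 8 through 19: 12 terms.

12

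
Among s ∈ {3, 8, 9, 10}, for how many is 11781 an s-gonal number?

2

s = 3: P(3, 153) = 11781. ✓
s = 8: P(8, 63) = 11781. ✓
s = 9: P(9, 58) = 11629 and P(9, 59) = 12036; 11781 is not s-gonal.
s = 10: P(10, 54) = 11502 and P(10, 55) = 11935; 11781 is not s-gonal.
Hits: s ∈ {3, 8} → 2.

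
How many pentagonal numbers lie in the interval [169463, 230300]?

56

The n-th pentagonal number is n(3n−1)/2.
Smallest index with value ≥ 169463: n = 337 (giving 170185).
Largest index with value ≤ 230300: n = 392 (giving 230300).
Indices 337 through 392: 56 terms.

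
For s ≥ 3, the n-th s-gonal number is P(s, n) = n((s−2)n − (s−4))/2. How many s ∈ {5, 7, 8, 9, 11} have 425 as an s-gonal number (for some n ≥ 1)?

s = 5: P(5, 17) = 425. ✓
s = 7: P(7, 13) = 403 and P(7, 14) = 469; 425 is not s-gonal.
s = 8: P(8, 12) = 408 and P(8, 13) = 481; 425 is not s-gonal.
s = 9: P(9, 11) = 396 and P(9, 12) = 474; 425 is not s-gonal.
s = 11: P(11, 10) = 415 and P(11, 11) = 506; 425 is not s-gonal.
Hits: s ∈ {5} → 1.

1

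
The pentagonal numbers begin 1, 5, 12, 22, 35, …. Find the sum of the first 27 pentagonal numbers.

10206

Σ i(3i−1)/2 = (3Σi² − Σi) / 2 over i = 1..27.
Σi = 378 and Σi² = 6930.
(3·6930 − 1·378) / 2 = 20412/2 = 10206.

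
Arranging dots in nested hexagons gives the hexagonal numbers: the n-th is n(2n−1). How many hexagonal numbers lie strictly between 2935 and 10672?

35

The n-th hexagonal number is n(2n−1).
Smallest index with value > 2935: n = 39 (giving 3003).
Largest index with value < 10672: n = 73 (giving 10585).
Indices 39 through 73: 35 terms.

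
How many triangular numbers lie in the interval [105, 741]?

25

The n-th triangular number is n(n+1)/2.
Smallest index with value ≥ 105: n = 14 (giving 105).
Largest index with value ≤ 741: n = 38 (giving 741).
Indices 14 through 38: 25 terms.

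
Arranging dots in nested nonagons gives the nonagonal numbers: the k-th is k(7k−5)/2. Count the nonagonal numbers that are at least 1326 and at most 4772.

18

The n-th nonagonal number is n(7n−5)/2.
Smallest index with value ≥ 1326: n = 20 (giving 1350).
Largest index with value ≤ 4772: n = 37 (giving 4699).
Indices 20 through 37: 18 terms.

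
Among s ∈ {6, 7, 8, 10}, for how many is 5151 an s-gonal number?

s = 6: P(6, 51) = 5151. ✓
s = 7: P(7, 45) = 4995 and P(7, 46) = 5221; 5151 is not s-gonal.
s = 8: P(8, 41) = 4961 and P(8, 42) = 5208; 5151 is not s-gonal.
s = 10: P(10, 36) = 5076 and P(10, 37) = 5365; 5151 is not s-gonal.
Hits: s ∈ {6} → 1.

1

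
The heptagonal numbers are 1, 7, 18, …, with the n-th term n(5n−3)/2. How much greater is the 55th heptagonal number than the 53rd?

537

55·(5·55 − 3)/2 = 7480 and 53·(5·53 − 3)/2 = 6943.
Difference: 7480 − 6943 = 537.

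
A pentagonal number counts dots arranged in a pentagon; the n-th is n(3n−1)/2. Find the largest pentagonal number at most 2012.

Solve n(3n−1)/2 ≤ 2012 for integer n.
n = 36 gives 1926 ≤ 2012, while n = 37 gives 2035 > 2012; so the answer is 1926.

1926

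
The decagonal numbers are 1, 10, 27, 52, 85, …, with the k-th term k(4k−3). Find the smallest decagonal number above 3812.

Solve n(4n−3) > 3812 for integer n.
The largest n with value ≤ 3812 is 31 (since 3751 ≤ 3812 < 4000), so the first above is n = 32, value 4000.

4000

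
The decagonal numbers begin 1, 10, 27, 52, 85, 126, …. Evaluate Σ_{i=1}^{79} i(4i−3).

660440

Σ i(4i−3) = 4Σi² − 3Σi over i = 1..79.
Σi = 3160 and Σi² = 167480.
4·167480 − 3·3160 = 660440.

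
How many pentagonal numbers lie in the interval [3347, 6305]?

18

The n-th pentagonal number is n(3n−1)/2.
Smallest index with value ≥ 3347: n = 48 (giving 3432).
Largest index with value ≤ 6305: n = 65 (giving 6305).
Indices 48 through 65: 18 terms.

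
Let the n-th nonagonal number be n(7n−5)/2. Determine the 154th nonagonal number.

82621

The 154th nonagonal number is n(7n−5)/2 with n = 154.
154·(7·154 − 5)/2 = 154·1073/2 = 82621.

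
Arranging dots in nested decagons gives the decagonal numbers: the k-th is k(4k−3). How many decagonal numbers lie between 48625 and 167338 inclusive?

94

The n-th decagonal number is n(4n−3).
Smallest index with value ≥ 48625: n = 111 (giving 48951).
Largest index with value ≤ 167338: n = 204 (giving 165852).
Indices 111 through 204: 94 terms.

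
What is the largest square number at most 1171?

Solve n² ≤ 1171 for integer n.
n = 34 gives 1156 ≤ 1171, while n = 35 gives 1225 > 1171; so the answer is 1156.

1156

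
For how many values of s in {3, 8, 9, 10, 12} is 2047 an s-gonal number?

1

s = 3: P(3, 63) = 2016 and P(3, 64) = 2080; 2047 is not s-gonal.
s = 8: P(8, 26) = 1976 and P(8, 27) = 2133; 2047 is not s-gonal.
s = 9: P(9, 24) = 1956 and P(9, 25) = 2125; 2047 is not s-gonal.
s = 10: P(10, 23) = 2047. ✓
s = 12: P(12, 20) = 1920 and P(12, 21) = 2121; 2047 is not s-gonal.
Hits: s ∈ {10} → 1.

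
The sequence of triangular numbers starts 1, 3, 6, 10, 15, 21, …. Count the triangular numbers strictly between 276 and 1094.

23

The n-th triangular number is n(n+1)/2.
Smallest index with value > 276: n = 24 (giving 300).
Largest index with value < 1094: n = 46 (giving 1081).
Indices 24 through 46: 23 terms.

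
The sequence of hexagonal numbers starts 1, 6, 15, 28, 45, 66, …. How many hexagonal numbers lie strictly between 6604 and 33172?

72

The n-th hexagonal number is n(2n−1).
Smallest index with value > 6604: n = 58 (giving 6670).
Largest index with value < 33172: n = 129 (giving 33153).
Indices 58 through 129: 72 terms.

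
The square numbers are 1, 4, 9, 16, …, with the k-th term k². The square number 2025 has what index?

We need n² = 2025, so n = √2025 = 45.
Check: 45² = 2025. ✓

45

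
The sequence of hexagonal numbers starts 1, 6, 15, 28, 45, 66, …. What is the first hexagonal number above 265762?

266085

Solve n(2n−1) > 265762 for integer n.
The largest n with value ≤ 265762 is 364 (since 264628 ≤ 265762 < 266085), so the first above is n = 365, value 266085.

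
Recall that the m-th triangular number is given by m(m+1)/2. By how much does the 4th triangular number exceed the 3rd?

Consecutive triangular numbers differ by n: T_{4} − T_{3} = 4.

4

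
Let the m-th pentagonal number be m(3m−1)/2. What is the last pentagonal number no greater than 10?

Solve n(3n−1)/2 ≤ 10 for integer n.
n = 2 gives 5 ≤ 10, while n = 3 gives 12 > 10; so the answer is 5.

5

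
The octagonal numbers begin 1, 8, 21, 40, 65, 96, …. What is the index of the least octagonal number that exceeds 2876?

Solve n(3n−2) > 2876 for integer n.
The largest n with value ≤ 2876 is 31 (since 2821 ≤ 2876 < 3008), so the first above is n = 32, value 3008.

32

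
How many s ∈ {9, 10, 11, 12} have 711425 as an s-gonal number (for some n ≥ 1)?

1

s = 9: P(9, 451) = 710776 and P(9, 452) = 713934; 711425 is not s-gonal.
s = 10: P(10, 422) = 711070 and P(10, 423) = 714447; 711425 is not s-gonal.
s = 11: P(11, 398) = 711425. ✓
s = 12: P(12, 377) = 709137 and P(12, 378) = 712908; 711425 is not s-gonal.
Hits: s ∈ {11} → 1.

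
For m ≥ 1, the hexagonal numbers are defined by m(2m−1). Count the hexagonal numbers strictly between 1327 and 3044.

13

The n-th hexagonal number is n(2n−1).
Smallest index with value > 1327: n = 27 (giving 1431).
Largest index with value < 3044: n = 39 (giving 3003).
Indices 27 through 39: 13 terms.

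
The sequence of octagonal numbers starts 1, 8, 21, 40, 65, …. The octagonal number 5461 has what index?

Set n(3n−2) = 5461, giving 3n² − 2n − 5461 = 0.
The discriminant is 4 + 12·5461 = 65536, and √65536 = 256.
So n = (2 + 256) / 6 = 258/6 = 43.
Check: 43·(3·43 − 2) = 5461. ✓

43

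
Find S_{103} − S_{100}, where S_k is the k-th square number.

609

103² = 10609 and 100² = 10000.
Difference: 10609 − 10000 = 609.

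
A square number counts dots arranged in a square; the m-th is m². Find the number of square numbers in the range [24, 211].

10

The n-th square number is n².
Smallest index with value ≥ 24: n = 5 (giving 25).
Largest index with value ≤ 211: n = 14 (giving 196).
Indices 5 through 14: 10 terms.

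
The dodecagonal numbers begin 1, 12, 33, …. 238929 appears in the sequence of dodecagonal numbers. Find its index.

219

Set n(5n−4) = 238929, giving 5n² − 4n − 238929 = 0.
The discriminant is 16 + 20·238929 = 4778596, and √4778596 = 2186.
So n = (4 + 2186) / 10 = 2190/10 = 219.
Check: 219·(5·219 − 4) = 238929. ✓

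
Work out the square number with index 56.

56² = 3136.

3136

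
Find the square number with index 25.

The 25th square number is n² with n = 25.
25² = 625.

625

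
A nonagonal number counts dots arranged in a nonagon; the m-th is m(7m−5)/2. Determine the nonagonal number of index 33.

3729

33·(7·33 − 5)/2 = 33·226/2 = 33·113 = 3729.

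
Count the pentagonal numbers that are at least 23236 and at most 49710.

58

The n-th pentagonal number is n(3n−1)/2.
Smallest index with value ≥ 23236: n = 125 (giving 23375).
Largest index with value ≤ 49710: n = 182 (giving 49595).
Indices 125 through 182: 58 terms.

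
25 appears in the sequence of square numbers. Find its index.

5

We need n² = 25, so n = √25 = 5.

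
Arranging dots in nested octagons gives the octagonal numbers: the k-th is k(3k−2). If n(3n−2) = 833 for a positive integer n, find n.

17

Set n(3n−2) = 833, giving 3n² − 2n − 833 = 0.
The discriminant is 4 + 12·833 = 10000, and √10000 = 100.
So n = (2 + 100) / 6 = 102/6 = 17.
Check: 17·(3·17 − 2) = 833. ✓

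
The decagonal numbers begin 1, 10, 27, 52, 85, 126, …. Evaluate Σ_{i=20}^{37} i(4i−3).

Σ i(4i−3) = 4Σi² − 3Σi over i = 20..37.
Σi = 703 − 190 = 513 and Σi² = 17575 − 2470 = 15105.
4·15105 − 3·513 = 58881.

58881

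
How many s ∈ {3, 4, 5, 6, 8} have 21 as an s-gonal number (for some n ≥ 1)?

2

s = 3: P(3, 6) = 21. ✓
s = 4: P(4, 4) = 16 and P(4, 5) = 25; 21 is not s-gonal.
s = 5: P(5, 3) = 12 and P(5, 4) = 22; 21 is not s-gonal.
s = 6: P(6, 3) = 15 and P(6, 4) = 28; 21 is not s-gonal.
s = 8: P(8, 3) = 21. ✓
Hits: s ∈ {3, 8} → 2.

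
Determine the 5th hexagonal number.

45

The 5th hexagonal number is n(2n−1) with n = 5.
5·(2·5 − 1) = 5·9 = 45.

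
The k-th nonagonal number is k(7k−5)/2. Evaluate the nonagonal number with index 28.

The 28th nonagonal number is n(7n−5)/2 with n = 28.
28·(7·28 − 5)/2 = 28·191/2 = 2674.

2674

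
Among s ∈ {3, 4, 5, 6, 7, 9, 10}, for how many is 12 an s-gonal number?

1

s = 3: P(3, 4) = 10 and P(3, 5) = 15; 12 is not s-gonal.
s = 4: P(4, 3) = 9 and P(4, 4) = 16; 12 is not s-gonal.
s = 5: P(5, 3) = 12. ✓
s = 6: P(6, 2) = 6 and P(6, 3) = 15; 12 is not s-gonal.
s = 7: P(7, 2) = 7 and P(7, 3) = 18; 12 is not s-gonal.
s = 9: P(9, 2) = 9 and P(9, 3) = 24; 12 is not s-gonal.
s = 10: P(10, 2) = 10 and P(10, 3) = 27; 12 is not s-gonal.
Hits: s ∈ {5} → 1.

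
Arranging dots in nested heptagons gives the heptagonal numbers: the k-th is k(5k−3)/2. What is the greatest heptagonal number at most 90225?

89965

Solve n(5n−3)/2 ≤ 90225 for integer n.
n = 190 gives 89965 ≤ 90225, while n = 191 gives 90916 > 90225; so the answer is 89965.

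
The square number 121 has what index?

We need n² = 121, so n = √121 = 11.
Check: 11² = 121. ✓

11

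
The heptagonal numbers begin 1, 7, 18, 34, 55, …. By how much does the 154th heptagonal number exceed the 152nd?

154·(5·154 − 3)/2 = 59059 and 152·(5·152 − 3)/2 = 57532.
Difference: 59059 − 57532 = 1527.

1527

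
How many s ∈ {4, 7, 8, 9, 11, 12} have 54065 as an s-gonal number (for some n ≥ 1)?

1

s = 4: P(4, 232) = 53824 and P(4, 233) = 54289; 54065 is not s-gonal.
s = 7: P(7, 147) = 53802 and P(7, 148) = 54538; 54065 is not s-gonal.
s = 8: P(8, 134) = 53600 and P(8, 135) = 54405; 54065 is not s-gonal.
s = 9: P(9, 124) = 53506 and P(9, 125) = 54375; 54065 is not s-gonal.
s = 11: P(11, 110) = 54065. ✓
s = 12: P(12, 104) = 53664 and P(12, 105) = 54705; 54065 is not s-gonal.
Hits: s ∈ {11} → 1.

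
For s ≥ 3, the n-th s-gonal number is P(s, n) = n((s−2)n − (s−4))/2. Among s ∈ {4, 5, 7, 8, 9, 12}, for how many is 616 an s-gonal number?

s = 4: P(4, 24) = 576 and P(4, 25) = 625; 616 is not s-gonal.
s = 5: P(5, 20) = 590 and P(5, 21) = 651; 616 is not s-gonal.
s = 7: P(7, 16) = 616. ✓
s = 8: P(8, 14) = 560 and P(8, 15) = 645; 616 is not s-gonal.
s = 9: P(9, 13) = 559 and P(9, 14) = 651; 616 is not s-gonal.
s = 12: P(12, 11) = 561 and P(12, 12) = 672; 616 is not s-gonal.
Hits: s ∈ {7} → 1.

1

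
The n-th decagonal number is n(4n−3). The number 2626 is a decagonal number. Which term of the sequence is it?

Set n(4n−3) = 2626, giving 4n² − 3n − 2626 = 0.
The discriminant is 9 + 16·2626 = 42025, and √42025 = 205.
So n = (3 + 205) / 8 = 208/8 = 26.
Check: 26·(4·26 − 3) = 2626. ✓

26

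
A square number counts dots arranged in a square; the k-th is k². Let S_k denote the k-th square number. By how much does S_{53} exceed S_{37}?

53² = 2809 and 37² = 1369.
Difference: 2809 − 1369 = 1440.

1440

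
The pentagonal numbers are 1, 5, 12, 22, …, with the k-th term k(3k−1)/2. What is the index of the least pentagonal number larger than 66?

Solve n(3n−1)/2 > 66 for integer n.
The largest n with value ≤ 66 is 6 (since 51 ≤ 66 < 70), so the first above is n = 7, value 70.

7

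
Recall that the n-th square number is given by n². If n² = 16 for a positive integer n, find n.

We need n² = 16, so n = √16 = 4.

4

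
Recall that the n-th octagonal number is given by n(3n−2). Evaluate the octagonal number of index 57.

The 57th octagonal number is n(3n−2) with n = 57.
57·(3·57 − 2) = 57·169 = 9633.

9633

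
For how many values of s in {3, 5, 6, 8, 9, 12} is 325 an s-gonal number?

s = 3: P(3, 25) = 325. ✓
s = 5: P(5, 14) = 287 and P(5, 15) = 330; 325 is not s-gonal.
s = 6: P(6, 13) = 325. ✓
s = 8: P(8, 10) = 280 and P(8, 11) = 341; 325 is not s-gonal.
s = 9: P(9, 10) = 325. ✓
s = 12: P(12, 8) = 288 and P(12, 9) = 369; 325 is not s-gonal.
Hits: s ∈ {3, 6, 9} → 3.

3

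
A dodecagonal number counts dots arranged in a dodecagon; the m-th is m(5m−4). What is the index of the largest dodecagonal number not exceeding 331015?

Solve n(5n−4) ≤ 331015 for integer n.
n = 257 gives 329217 ≤ 331015, while n = 258 gives 331788 > 331015; so the answer is index 257.

257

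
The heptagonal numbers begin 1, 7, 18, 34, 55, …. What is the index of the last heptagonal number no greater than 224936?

Solve n(5n−3)/2 ≤ 224936 for integer n.
n = 300 gives 224550 ≤ 224936, while n = 301 gives 226051 > 224936; so the answer is index 300.

300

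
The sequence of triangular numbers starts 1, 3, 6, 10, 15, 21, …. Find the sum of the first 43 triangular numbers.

Σ i(i+1)/2 = (Σi² + Σi) / 2 over i = 1..43.
Σi = 946 and Σi² = 27434.
(1·27434 + 1·946) / 2 = 28380/2 = 14190.

14190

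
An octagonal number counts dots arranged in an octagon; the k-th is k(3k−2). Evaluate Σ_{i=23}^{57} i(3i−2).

175910

Σ i(3i−2) = 3Σi² − 2Σi over i = 23..57.
Σi = 1653 − 253 = 1400 and Σi² = 63365 − 3795 = 59570.
3·59570 − 2·1400 = 175910.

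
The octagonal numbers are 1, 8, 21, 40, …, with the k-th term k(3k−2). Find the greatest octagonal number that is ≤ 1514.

Solve n(3n−2) ≤ 1514 for integer n.
n = 22 gives 1408 ≤ 1514, while n = 23 gives 1541 > 1514; so the answer is 1408.

1408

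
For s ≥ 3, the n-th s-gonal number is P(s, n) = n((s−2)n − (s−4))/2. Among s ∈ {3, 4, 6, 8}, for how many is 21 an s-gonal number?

s = 3: P(3, 6) = 21. ✓
s = 4: P(4, 4) = 16 and P(4, 5) = 25; 21 is not s-gonal.
s = 6: P(6, 3) = 15 and P(6, 4) = 28; 21 is not s-gonal.
s = 8: P(8, 3) = 21. ✓
Hits: s ∈ {3, 8} → 2.

2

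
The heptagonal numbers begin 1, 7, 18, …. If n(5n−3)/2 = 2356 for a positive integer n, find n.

Set n(5n−3)/2 = 2356, giving 5n² − 3n − 4712 = 0.
The discriminant is 9 + 40·2356 = 94249, and √94249 = 307.
So n = (3 + 307) / 10 = 310/10 = 31.
Check: 31·(5·31 − 3)/2 = 2356. ✓

31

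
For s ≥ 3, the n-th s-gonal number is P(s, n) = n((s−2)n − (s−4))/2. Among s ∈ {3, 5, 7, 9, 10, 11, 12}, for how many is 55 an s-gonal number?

2

s = 3: P(3, 10) = 55. ✓
s = 5: P(5, 6) = 51 and P(5, 7) = 70; 55 is not s-gonal.
s = 7: P(7, 5) = 55. ✓
s = 9: P(9, 4) = 46 and P(9, 5) = 75; 55 is not s-gonal.
s = 10: P(10, 4) = 52 and P(10, 5) = 85; 55 is not s-gonal.
s = 11: P(11, 3) = 30 and P(11, 4) = 58; 55 is not s-gonal.
s = 12: P(12, 3) = 33 and P(12, 4) = 64; 55 is not s-gonal.
Hits: s ∈ {3, 7} → 2.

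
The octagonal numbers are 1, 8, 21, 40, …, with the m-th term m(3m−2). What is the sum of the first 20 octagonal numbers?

8190

Σ i(3i−2) = 3Σi² − 2Σi over i = 1..20.
Σi = 210 and Σi² = 2870.
3·2870 − 2·210 = 8190.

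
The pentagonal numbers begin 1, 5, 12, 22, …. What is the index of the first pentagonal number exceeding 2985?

Solve n(3n−1)/2 > 2985 for integer n.
The largest n with value ≤ 2985 is 44 (since 2882 ≤ 2985 < 3015), so the first above is n = 45, value 3015.

45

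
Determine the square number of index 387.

149769

The 387th square number is n² with n = 387.
387² = 149769.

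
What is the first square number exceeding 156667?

Solve n² > 156667 for integer n.
The largest n with value ≤ 156667 is 395 (since 156025 ≤ 156667 < 156816), so the first above is n = 396, value 156816.

156816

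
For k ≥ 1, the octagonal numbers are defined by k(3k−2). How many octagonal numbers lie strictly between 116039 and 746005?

301

The n-th octagonal number is n(3n−2).
Smallest index with value > 116039: n = 198 (giving 117216).
Largest index with value < 746005: n = 498 (giving 743016).
Indices 198 through 498: 301 terms.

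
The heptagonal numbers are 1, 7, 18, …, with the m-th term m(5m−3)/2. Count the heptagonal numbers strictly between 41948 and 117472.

88

The n-th heptagonal number is n(5n−3)/2.
Smallest index with value > 41948: n = 130 (giving 42055).
Largest index with value < 117472: n = 217 (giving 117397).
Indices 130 through 217: 88 terms.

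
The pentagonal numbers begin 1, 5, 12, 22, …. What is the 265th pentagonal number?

105205

The 265th pentagonal number is n(3n−1)/2 with n = 265.
265·(3·265 − 1)/2 = 265·794/2 = 265·397 = 105205.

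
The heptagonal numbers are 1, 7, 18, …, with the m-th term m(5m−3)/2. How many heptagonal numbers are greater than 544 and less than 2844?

The n-th heptagonal number is n(5n−3)/2.
Smallest index with value > 544: n = 16 (giving 616).
Largest index with value < 2844: n = 34 (giving 2839).
Indices 16 through 34: 19 terms.

19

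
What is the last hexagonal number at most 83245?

Solve n(2n−1) ≤ 83245 for integer n.
n = 204 gives 83028 ≤ 83245, while n = 205 gives 83845 > 83245; so the answer is 83028.

83028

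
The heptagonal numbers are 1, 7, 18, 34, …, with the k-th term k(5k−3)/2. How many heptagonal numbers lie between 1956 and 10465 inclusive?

The n-th heptagonal number is n(5n−3)/2.
Smallest index with value ≥ 1956: n = 29 (giving 2059).
Largest index with value ≤ 10465: n = 65 (giving 10465).
Indices 29 through 65: 37 terms.

37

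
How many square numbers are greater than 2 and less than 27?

The n-th square number is n².
Smallest index with value > 2: n = 2 (giving 4).
Largest index with value < 27: n = 5 (giving 25).
Indices 2 through 5: 4 terms.

4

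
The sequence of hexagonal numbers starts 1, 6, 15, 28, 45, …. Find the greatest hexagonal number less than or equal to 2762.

Solve n(2n−1) ≤ 2762 for integer n.
n = 37 gives 2701 ≤ 2762, while n = 38 gives 2850 > 2762; so the answer is 2701.

2701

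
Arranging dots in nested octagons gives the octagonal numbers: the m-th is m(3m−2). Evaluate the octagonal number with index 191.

The 191st octagonal number is n(3n−2) with n = 191.
191·(3·191 − 2) = 191·571 = 109061.

109061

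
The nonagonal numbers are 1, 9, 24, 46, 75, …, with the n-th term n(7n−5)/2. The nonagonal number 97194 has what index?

167

Set n(7n−5)/2 = 97194, giving 7n² − 5n − 194388 = 0.
So n = (5 + 2333) / 14 = 2338/14 = 167.
Check: 167·(7·167 − 5)/2 = 97194. ✓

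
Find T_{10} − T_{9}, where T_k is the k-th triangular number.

10

Consecutive triangular numbers differ by n: T_{10} − T_{9} = 10.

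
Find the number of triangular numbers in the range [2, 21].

5

The n-th triangular number is n(n+1)/2.
Smallest index with value ≥ 2: n = 2 (giving 3).
Largest index with value ≤ 21: n = 6 (giving 21).
Indices 2 through 6: 5 terms.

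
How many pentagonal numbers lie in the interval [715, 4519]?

34

The n-th pentagonal number is n(3n−1)/2.
Smallest index with value ≥ 715: n = 22 (giving 715).
Largest index with value ≤ 4519: n = 55 (giving 4510).
Indices 22 through 55: 34 terms.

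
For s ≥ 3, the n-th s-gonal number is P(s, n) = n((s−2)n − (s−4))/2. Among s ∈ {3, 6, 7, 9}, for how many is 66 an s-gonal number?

2

s = 3: P(3, 11) = 66. ✓
s = 6: P(6, 6) = 66. ✓
s = 7: P(7, 5) = 55 and P(7, 6) = 81; 66 is not s-gonal.
s = 9: P(9, 4) = 46 and P(9, 5) = 75; 66 is not s-gonal.
Hits: s ∈ {3, 6} → 2.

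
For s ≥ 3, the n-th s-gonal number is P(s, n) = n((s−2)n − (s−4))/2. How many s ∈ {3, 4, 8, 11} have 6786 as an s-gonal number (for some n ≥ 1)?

1

s = 3: P(3, 116) = 6786. ✓
s = 4: P(4, 82) = 6724 and P(4, 83) = 6889; 6786 is not s-gonal.
s = 8: P(8, 47) = 6533 and P(8, 48) = 6816; 6786 is not s-gonal.
s = 11: P(11, 39) = 6708 and P(11, 40) = 7060; 6786 is not s-gonal.
Hits: s ∈ {3} → 1.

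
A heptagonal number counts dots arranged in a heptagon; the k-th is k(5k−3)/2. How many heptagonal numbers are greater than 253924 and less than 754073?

230

The n-th heptagonal number is n(5n−3)/2.
Smallest index with value > 253924: n = 320 (giving 255520).
Largest index with value < 754073: n = 549 (giving 752679).
Indices 320 through 549: 230 terms.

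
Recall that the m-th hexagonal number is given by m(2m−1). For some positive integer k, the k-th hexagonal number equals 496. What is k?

16

Set n(2n−1) = 496, giving 2n² − n − 496 = 0.
So n = (1 + 63) / 4 = 64/4 = 16.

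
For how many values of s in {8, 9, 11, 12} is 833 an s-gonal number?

s = 8: P(8, 17) = 833. ✓
s = 9: P(9, 15) = 750 and P(9, 16) = 856; 833 is not s-gonal.
s = 11: P(11, 14) = 833. ✓
s = 12: P(12, 13) = 793 and P(12, 14) = 924; 833 is not s-gonal.
Hits: s ∈ {8, 11} → 2.

2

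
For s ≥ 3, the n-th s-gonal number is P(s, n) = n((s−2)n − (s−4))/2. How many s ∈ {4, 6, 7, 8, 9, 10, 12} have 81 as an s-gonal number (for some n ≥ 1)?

s = 4: P(4, 9) = 81. ✓
s = 6: P(6, 6) = 66 and P(6, 7) = 91; 81 is not s-gonal.
s = 7: P(7, 6) = 81. ✓
s = 8: P(8, 5) = 65 and P(8, 6) = 96; 81 is not s-gonal.
s = 9: P(9, 5) = 75 and P(9, 6) = 111; 81 is not s-gonal.
s = 10: P(10, 4) = 52 and P(10, 5) = 85; 81 is not s-gonal.
s = 12: P(12, 4) = 64 and P(12, 5) = 105; 81 is not s-gonal.
Hits: s ∈ {4, 7} → 2.

2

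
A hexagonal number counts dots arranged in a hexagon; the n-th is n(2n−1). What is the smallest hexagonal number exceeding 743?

780

Solve n(2n−1) > 743 for integer n.
The largest n with value ≤ 743 is 19 (since 703 ≤ 743 < 780), so the first above is n = 20, value 780.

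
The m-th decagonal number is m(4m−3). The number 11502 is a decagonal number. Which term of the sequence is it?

54

Set n(4n−3) = 11502, giving 4n² − 3n − 11502 = 0.
The discriminant is 9 + 16·11502 = 184041, and √184041 = 429.
So n = (3 + 429) / 8 = 432/8 = 54.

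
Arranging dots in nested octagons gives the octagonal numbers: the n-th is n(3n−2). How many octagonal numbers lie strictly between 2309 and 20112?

The n-th octagonal number is n(3n−2).
Smallest index with value > 2309: n = 29 (giving 2465).
Largest index with value < 20112: n = 82 (giving 20008).
Indices 29 through 82: 54 terms.

54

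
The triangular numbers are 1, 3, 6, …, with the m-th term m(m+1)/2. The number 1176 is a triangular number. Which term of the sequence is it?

48

Set n(n+1)/2 = 1176, giving n² + n − 2352 = 0.
So n = (-1 + 97) / 2 = 96/2 = 48.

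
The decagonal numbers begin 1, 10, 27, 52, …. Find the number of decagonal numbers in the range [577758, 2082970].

342

The n-th decagonal number is n(4n−3).
Smallest index with value ≥ 577758: n = 381 (giving 579501).
Largest index with value ≤ 2082970: n = 722 (giving 2082970).
Indices 381 through 722: 342 terms.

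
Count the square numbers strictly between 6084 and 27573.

The n-th square number is n².
Smallest index with value > 6084: n = 79 (giving 6241).
Largest index with value < 27573: n = 166 (giving 27556).
Indices 79 through 166: 88 terms.

88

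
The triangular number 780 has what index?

Set n(n+1)/2 = 780, giving n² + n − 1560 = 0.
The discriminant is 1 + 8·780 = 6241, and √6241 = 79.
So n = (-1 + 79) / 2 = 78/2 = 39.

39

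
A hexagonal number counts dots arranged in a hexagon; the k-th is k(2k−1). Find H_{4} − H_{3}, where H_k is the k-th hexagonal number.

Consecutive hexagonal numbers differ by 4n − 3: here 4·4 − 3 = 13.

13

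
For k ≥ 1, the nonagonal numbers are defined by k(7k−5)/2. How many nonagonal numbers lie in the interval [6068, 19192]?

33

The n-th nonagonal number is n(7n−5)/2.
Smallest index with value ≥ 6068: n = 42 (giving 6069).
Largest index with value ≤ 19192: n = 74 (giving 18981).
Indices 42 through 74: 33 terms.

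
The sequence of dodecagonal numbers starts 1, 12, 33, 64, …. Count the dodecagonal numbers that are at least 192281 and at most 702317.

The n-th dodecagonal number is n(5n−4).
Smallest index with value ≥ 192281: n = 197 (giving 193257).
Largest index with value ≤ 702317: n = 375 (giving 701625).
Indices 197 through 375: 179 terms.

179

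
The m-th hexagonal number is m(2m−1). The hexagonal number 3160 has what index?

40

Set n(2n−1) = 3160, giving 2n² − n − 3160 = 0.
So n = (1 + 159) / 4 = 160/4 = 40.
Check: 40·(2·40 − 1) = 3160. ✓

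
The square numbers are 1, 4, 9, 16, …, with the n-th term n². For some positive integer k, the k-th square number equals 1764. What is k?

We need n² = 1764, so n = √1764 = 42.
Check: 42² = 1764. ✓

42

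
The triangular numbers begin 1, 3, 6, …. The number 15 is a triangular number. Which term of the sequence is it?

Set n(n+1)/2 = 15, giving n² + n − 30 = 0.
The discriminant is 1 + 8·15 = 121, and √121 = 11.
So n = (-1 + 11) / 2 = 10/2 = 5.

5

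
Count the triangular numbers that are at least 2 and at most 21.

The n-th triangular number is n(n+1)/2.
Smallest index with value ≥ 2: n = 2 (giving 3).
Largest index with value ≤ 21: n = 6 (giving 21).
Indices 2 through 6: 5 terms.

5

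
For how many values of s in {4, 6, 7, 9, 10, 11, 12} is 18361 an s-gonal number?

s = 4: P(4, 135) = 18225 and P(4, 136) = 18496; 18361 is not s-gonal.
s = 6: P(6, 96) = 18336 and P(6, 97) = 18721; 18361 is not s-gonal.
s = 7: P(7, 86) = 18361. ✓
s = 9: P(9, 72) = 17964 and P(9, 73) = 18469; 18361 is not s-gonal.
s = 10: P(10, 68) = 18292 and P(10, 69) = 18837; 18361 is not s-gonal.
s = 11: P(11, 64) = 18208 and P(11, 65) = 18785; 18361 is not s-gonal.
s = 12: P(12, 61) = 18361. ✓
Hits: s ∈ {7, 12} → 2.

2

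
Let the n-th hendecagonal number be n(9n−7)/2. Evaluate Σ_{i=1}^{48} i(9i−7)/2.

Σ i(9i−7)/2 = (9Σi² − 7Σi) / 2 over i = 1..48.
Σi = 1176 and Σi² = 38024.
(9·38024 − 7·1176) / 2 = 333984/2 = 166992.

166992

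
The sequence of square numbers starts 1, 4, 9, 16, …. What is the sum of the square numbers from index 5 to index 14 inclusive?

Σ_{i=5}^{14} i² = 1015 − 30 = 985.

985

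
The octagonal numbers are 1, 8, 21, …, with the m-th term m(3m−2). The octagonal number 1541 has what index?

23

Set n(3n−2) = 1541, giving 3n² − 2n − 1541 = 0.
So n = (2 + 136) / 6 = 138/6 = 23.
Check: 23·(3·23 − 2) = 1541. ✓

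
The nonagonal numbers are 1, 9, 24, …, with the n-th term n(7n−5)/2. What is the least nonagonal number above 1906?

1956

Solve n(7n−5)/2 > 1906 for integer n.
The largest n with value ≤ 1906 is 23 (since 1794 ≤ 1906 < 1956), so the first above is n = 24, value 1956.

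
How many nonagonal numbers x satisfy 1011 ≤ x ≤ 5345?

The n-th nonagonal number is n(7n−5)/2.
Smallest index with value ≥ 1011: n = 18 (giving 1089).
Largest index with value ≤ 5345: n = 39 (giving 5226).
Indices 18 through 39: 22 terms.

22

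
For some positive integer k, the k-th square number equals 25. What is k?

5

We need n² = 25, so n = √25 = 5.
Check: 5² = 25. ✓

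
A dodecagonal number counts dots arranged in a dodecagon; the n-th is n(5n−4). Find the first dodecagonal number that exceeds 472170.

Solve n(5n−4) > 472170 for integer n.
The largest n with value ≤ 472170 is 307 (since 470017 ≤ 472170 < 473088), so the first above is n = 308, value 473088.

473088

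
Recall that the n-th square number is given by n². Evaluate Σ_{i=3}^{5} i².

Σ_{i=3}^{5} i² = 55 − 5 = 50.

50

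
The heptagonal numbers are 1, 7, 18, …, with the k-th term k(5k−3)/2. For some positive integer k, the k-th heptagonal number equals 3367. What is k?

37

Set n(5n−3)/2 = 3367, giving 5n² − 3n − 6734 = 0.
The discriminant is 9 + 40·3367 = 134689, and √134689 = 367.
So n = (3 + 367) / 10 = 370/10 = 37.
Check: 37·(5·37 − 3)/2 = 3367. ✓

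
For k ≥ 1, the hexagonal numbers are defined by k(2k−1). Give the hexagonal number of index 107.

22791

The 107th hexagonal number is n(2n−1) with n = 107.
107·(2·107 − 1) = 107·213 = 22791.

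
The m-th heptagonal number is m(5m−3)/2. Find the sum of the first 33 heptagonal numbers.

30481

Σ i(5i−3)/2 = (5Σi² − 3Σi) / 2 over i = 1..33.
Σi = 561 and Σi² = 12529.
(5·12529 − 3·561) / 2 = 60962/2 = 30481.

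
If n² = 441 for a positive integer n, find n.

21

We need n² = 441, so n = √441 = 21.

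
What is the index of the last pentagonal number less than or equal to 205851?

Solve n(3n−1)/2 ≤ 205851 for integer n.
n = 370 gives 205165 ≤ 205851, while n = 371 gives 206276 > 205851; so the answer is index 370.

370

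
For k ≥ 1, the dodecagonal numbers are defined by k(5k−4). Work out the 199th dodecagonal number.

197209

The 199th dodecagonal number is n(5n−4) with n = 199.
199·(5·199 − 4) = 199·991 = 197209.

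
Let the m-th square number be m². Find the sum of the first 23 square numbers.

4324

Σ_{i=1}^{23} i² = 23·24·47/6 = 4324.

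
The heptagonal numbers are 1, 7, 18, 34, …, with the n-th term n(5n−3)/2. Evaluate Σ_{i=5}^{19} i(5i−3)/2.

5830

Σ i(5i−3)/2 = (5Σi² − 3Σi) / 2 over i = 5..19.
Σi = 190 − 10 = 180 and Σi² = 2470 − 30 = 2440.
(5·2440 − 3·180) / 2 = 11660/2 = 5830.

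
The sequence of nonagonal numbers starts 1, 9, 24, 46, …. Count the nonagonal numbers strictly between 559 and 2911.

The n-th nonagonal number is n(7n−5)/2.
Smallest index with value > 559: n = 14 (giving 651).
Largest index with value < 2911: n = 29 (giving 2871).
Indices 14 through 29: 16 terms.

16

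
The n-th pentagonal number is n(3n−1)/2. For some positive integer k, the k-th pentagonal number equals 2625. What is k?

Set n(3n−1)/2 = 2625, giving 3n² − n − 5250 = 0.
The discriminant is 1 + 24·2625 = 63001, and √63001 = 251.
So n = (1 + 251) / 6 = 252/6 = 42.
Check: 42·(3·42 − 1)/2 = 2625. ✓

42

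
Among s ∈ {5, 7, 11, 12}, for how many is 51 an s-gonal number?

1

s = 5: P(5, 6) = 51. ✓
s = 7: P(7, 4) = 34 and P(7, 5) = 55; 51 is not s-gonal.
s = 11: P(11, 3) = 30 and P(11, 4) = 58; 51 is not s-gonal.
s = 12: P(12, 3) = 33 and P(12, 4) = 64; 51 is not s-gonal.
Hits: s ∈ {5} → 1.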